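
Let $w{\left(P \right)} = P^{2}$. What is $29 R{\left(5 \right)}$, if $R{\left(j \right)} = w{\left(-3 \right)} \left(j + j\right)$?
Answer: $2610$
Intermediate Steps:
$R{\left(j \right)} = 18 j$ ($R{\left(j \right)} = \left(-3\right)^{2} \left(j + j\right) = 9 \cdot 2 j = 18 j$)
$29 R{\left(5 \right)} = 29 \cdot 18 \cdot 5 = 29 \cdot 90 = 2610$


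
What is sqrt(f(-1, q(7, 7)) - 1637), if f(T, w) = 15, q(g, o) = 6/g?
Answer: I*sqrt(1622) ≈ 40.274*I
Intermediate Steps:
sqrt(f(-1, q(7, 7)) - 1637) = sqrt(15 - 1637) = sqrt(-1622) = I*sqrt(1622)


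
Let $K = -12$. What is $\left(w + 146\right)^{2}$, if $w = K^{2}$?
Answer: $84100$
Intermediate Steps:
$w = 144$ ($w = \left(-12\right)^{2} = 144$)
$\left(w + 146\right)^{2} = \left(144 + 146\right)^{2} = 290^{2} = 84100$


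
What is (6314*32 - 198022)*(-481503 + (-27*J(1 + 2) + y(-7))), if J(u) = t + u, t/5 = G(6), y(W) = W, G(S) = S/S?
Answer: -1939428876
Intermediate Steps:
G(S) = 1
t = 5 (t = 5*1 = 5)
J(u) = 5 + u
(6314*32 - 198022)*(-481503 + (-27*J(1 + 2) + y(-7))) = (6314*32 - 198022)*(-481503 + (-27*(5 + (1 + 2)) - 7)) = (202048 - 198022)*(-481503 + (-27*(5 + 3) - 7)) = 4026*(-481503 + (-27*8 - 7)) = 4026*(-481503 + (-216 - 7)) = 4026*(-481503 - 223) = 4026*(-481726) = -1939428876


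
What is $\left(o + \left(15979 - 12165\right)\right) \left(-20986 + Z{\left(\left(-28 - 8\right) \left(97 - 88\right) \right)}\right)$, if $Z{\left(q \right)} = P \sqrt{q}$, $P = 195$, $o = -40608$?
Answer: $772158884 - 129146940 i \approx 7.7216 \cdot 10^{8} - 1.2915 \cdot 10^{8} i$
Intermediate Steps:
$Z{\left(q \right)} = 195 \sqrt{q}$
$\left(o + \left(15979 - 12165\right)\right) \left(-20986 + Z{\left(\left(-28 - 8\right) \left(97 - 88\right) \right)}\right) = \left(-40608 + \left(15979 - 12165\right)\right) \left(-20986 + 195 \sqrt{\left(-28 - 8\right) \left(97 - 88\right)}\right) = \left(-40608 + \left(15979 - 12165\right)\right) \left(-20986 + 195 \sqrt{\left(-36\right) 9}\right) = \left(-40608 + 3814\right) \left(-20986 + 195 \sqrt{-324}\right) = - 36794 \left(-20986 + 195 \cdot 18 i\right) = - 36794 \left(-20986 + 3510 i\right) = 772158884 - 129146940 i$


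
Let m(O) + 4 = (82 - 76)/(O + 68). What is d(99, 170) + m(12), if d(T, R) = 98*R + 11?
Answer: 666683/40 ≈ 16667.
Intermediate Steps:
m(O) = -4 + 6/(68 + O) (m(O) = -4 + (82 - 76)/(O + 68) = -4 + 6/(68 + O))
d(T, R) = 11 + 98*R
d(99, 170) + m(12) = (11 + 98*170) + 2*(-133 - 2*12)/(68 + 12) = (11 + 16660) + 2*(-133 - 24)/80 = 16671 + 2*(1/80)*(-157) = 16671 - 157/40 = 666683/40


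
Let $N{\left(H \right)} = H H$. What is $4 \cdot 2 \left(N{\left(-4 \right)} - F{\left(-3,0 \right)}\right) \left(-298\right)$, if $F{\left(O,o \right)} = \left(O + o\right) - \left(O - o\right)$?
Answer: $-38144$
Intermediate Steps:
$F{\left(O,o \right)} = 2 o$
$N{\left(H \right)} = H^{2}$
$4 \cdot 2 \left(N{\left(-4 \right)} - F{\left(-3,0 \right)}\right) \left(-298\right) = 4 \cdot 2 \left(\left(-4\right)^{2} - 2 \cdot 0\right) \left(-298\right) = 8 \left(16 - 0\right) \left(-298\right) = 8 \left(16 + 0\right) \left(-298\right) = 8 \cdot 16 \left(-298\right) = 128 \left(-298\right) = -38144$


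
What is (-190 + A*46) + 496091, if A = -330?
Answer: 480721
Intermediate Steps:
(-190 + A*46) + 496091 = (-190 - 330*46) + 496091 = (-190 - 15180) + 496091 = -15370 + 496091 = 480721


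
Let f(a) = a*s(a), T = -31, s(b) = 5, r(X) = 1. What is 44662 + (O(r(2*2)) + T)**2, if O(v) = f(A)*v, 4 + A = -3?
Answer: 49018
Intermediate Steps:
A = -7 (A = -4 - 3 = -7)
f(a) = 5*a (f(a) = a*5 = 5*a)
O(v) = -35*v (O(v) = (5*(-7))*v = -35*v)
44662 + (O(r(2*2)) + T)**2 = 44662 + (-35*1 - 31)**2 = 44662 + (-35 - 31)**2 = 44662 + (-66)**2 = 44662 + 4356 = 49018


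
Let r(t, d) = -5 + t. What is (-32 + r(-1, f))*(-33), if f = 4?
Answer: 1254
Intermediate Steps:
(-32 + r(-1, f))*(-33) = (-32 + (-5 - 1))*(-33) = (-32 - 6)*(-33) = -38*(-33) = 1254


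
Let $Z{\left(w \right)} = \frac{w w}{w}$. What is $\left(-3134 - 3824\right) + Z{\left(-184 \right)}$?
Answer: $-7142$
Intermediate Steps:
$Z{\left(w \right)} = w$ ($Z{\left(w \right)} = \frac{w^{2}}{w} = w$)
$\left(-3134 - 3824\right) + Z{\left(-184 \right)} = \left(-3134 - 3824\right) - 184 = -6958 - 184 = -7142$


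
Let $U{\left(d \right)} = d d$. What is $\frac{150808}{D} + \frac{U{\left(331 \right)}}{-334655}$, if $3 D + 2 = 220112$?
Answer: $\frac{4243016067}{2455363735} \approx 1.7281$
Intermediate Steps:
$D = 73370$ ($D = - \frac{2}{3} + \frac{1}{3} \cdot 220112 = - \frac{2}{3} + \frac{220112}{3} = 73370$)
$U{\left(d \right)} = d^{2}$
$\frac{150808}{D} + \frac{U{\left(331 \right)}}{-334655} = \frac{150808}{73370} + \frac{331^{2}}{-334655} = 150808 \cdot \frac{1}{73370} + 109561 \left(- \frac{1}{334655}\right) = \frac{75404}{36685} - \frac{109561}{334655} = \frac{4243016067}{2455363735}$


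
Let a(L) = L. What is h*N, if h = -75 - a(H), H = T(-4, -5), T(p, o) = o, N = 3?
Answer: -210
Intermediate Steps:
H = -5
h = -70 (h = -75 - 1*(-5) = -75 + 5 = -70)
h*N = -70*3 = -210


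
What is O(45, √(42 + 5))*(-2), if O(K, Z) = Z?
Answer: -2*√47 ≈ -13.711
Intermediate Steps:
O(45, √(42 + 5))*(-2) = √(42 + 5)*(-2) = √47*(-2) = -2*√47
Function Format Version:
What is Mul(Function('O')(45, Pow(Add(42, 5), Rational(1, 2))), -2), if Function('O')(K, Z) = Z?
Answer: Mul(-2, Pow(47, Rational(1, 2))) ≈ -13.711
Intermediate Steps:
Mul(Function('O')(45, Pow(Add(42, 5), Rational(1, 2))), -2) = Mul(Pow(Add(42, 5), Rational(1, 2)), -2) = Mul(Pow(47, Rational(1, 2)), -2) = Mul(-2, Pow(47, Rational(1, 2)))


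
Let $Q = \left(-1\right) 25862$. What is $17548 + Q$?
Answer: $-8314$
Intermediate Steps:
$Q = -25862$
$17548 + Q = 17548 - 25862 = -8314$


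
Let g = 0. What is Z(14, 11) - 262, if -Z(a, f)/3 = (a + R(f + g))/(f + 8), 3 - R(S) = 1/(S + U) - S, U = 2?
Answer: -65803/247 ≈ -266.41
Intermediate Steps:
R(S) = 3 + S - 1/(2 + S) (R(S) = 3 - (1/(S + 2) - S) = 3 - (1/(2 + S) - S) = 3 + (S - 1/(2 + S)) = 3 + S - 1/(2 + S))
Z(a, f) = -3*(a + (5 + f**2 + 5*f)/(2 + f))/(8 + f) (Z(a, f) = -3*(a + (5 + (f + 0)**2 + 5*(f + 0))/(2 + (f + 0)))/(f + 8) = -3*(a + (5 + f**2 + 5*f)/(2 + f))/(8 + f))
Z(14, 11) - 262 = 3*(-5 - 1*11**2 - 5*11 - 1*14*(2 + 11))/((2 + 11)*(8 + 11)) - 262 = 3*(-5 - 1*121 - 55 - 1*14*13)/(13*19) - 262 = 3*(1/13)*(1/19)*(-5 - 121 - 55 - 182) - 262 = 3*(1/13)*(1/19)*(-363) - 262 = -1089/247 - 262 = -65803/247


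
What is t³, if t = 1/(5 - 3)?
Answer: ⅛ ≈ 0.12500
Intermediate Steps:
t = ½ (t = 1/2 = ½ ≈ 0.50000)
t³ = (½)³ = ⅛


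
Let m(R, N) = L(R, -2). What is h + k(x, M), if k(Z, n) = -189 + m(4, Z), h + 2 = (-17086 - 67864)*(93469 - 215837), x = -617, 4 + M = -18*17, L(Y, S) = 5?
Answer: 10395161414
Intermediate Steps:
M = -310 (M = -4 - 18*17 = -4 - 306 = -310)
m(R, N) = 5
h = 10395161598 (h = -2 + (-17086 - 67864)*(93469 - 215837) = -2 - 84950*(-122368) = -2 + 10395161600 = 10395161598)
k(Z, n) = -184 (k(Z, n) = -189 + 5 = -184)
h + k(x, M) = 10395161598 - 184 = 10395161414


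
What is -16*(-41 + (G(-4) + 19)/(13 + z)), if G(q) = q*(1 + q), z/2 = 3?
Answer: 11968/19 ≈ 629.89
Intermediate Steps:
z = 6 (z = 2*3 = 6)
-16*(-41 + (G(-4) + 19)/(13 + z)) = -16*(-41 + (-4*(1 - 4) + 19)/(13 + 6)) = -16*(-41 + (-4*(-3) + 19)/19) = -16*(-41 + (12 + 19)*(1/19)) = -16*(-41 + 31*(1/19)) = -16*(-41 + 31/19) = -16*(-748/19) = 11968/19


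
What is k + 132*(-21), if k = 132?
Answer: -2640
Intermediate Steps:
k + 132*(-21) = 132 + 132*(-21) = 132 - 2772 = -2640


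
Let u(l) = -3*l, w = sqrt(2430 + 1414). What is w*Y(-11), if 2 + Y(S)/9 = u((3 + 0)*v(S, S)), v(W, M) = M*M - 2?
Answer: -598734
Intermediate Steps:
v(W, M) = -2 + M**2 (v(W, M) = M**2 - 2 = -2 + M**2)
w = 62 (w = sqrt(3844) = 62)
Y(S) = 144 - 81*S**2 (Y(S) = -18 + 9*(-3*(3 + 0)*(-2 + S**2)) = -18 + 9*(-9*(-2 + S**2)) = -18 + 9*(-3*(-6 + 3*S**2)) = -18 + 9*(18 - 9*S**2) = -18 + (162 - 81*S**2) = 144 - 81*S**2)
w*Y(-11) = 62*(144 - 81*(-11)**2) = 62*(144 - 81*121) = 62*(144 - 9801) = 62*(-9657) = -598734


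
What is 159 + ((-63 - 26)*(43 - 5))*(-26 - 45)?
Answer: 240281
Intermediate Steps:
159 + ((-63 - 26)*(43 - 5))*(-26 - 45) = 159 - 89*38*(-71) = 159 - 3382*(-71) = 159 + 240122 = 240281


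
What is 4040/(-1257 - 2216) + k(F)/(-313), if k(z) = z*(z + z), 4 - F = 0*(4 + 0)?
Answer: -1375656/1087049 ≈ -1.2655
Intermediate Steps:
F = 4 (F = 4 - 0*(4 + 0) = 4 - 0*4 = 4 - 1*0 = 4 + 0 = 4)
k(z) = 2*z² (k(z) = z*(2*z) = 2*z²)
4040/(-1257 - 2216) + k(F)/(-313) = 4040/(-1257 - 2216) + (2*4²)/(-313) = 4040/(-3473) + (2*16)*(-1/313) = 4040*(-1/3473) + 32*(-1/313) = -4040/3473 - 32/313 = -1375656/1087049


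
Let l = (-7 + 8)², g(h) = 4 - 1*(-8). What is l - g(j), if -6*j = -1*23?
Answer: -11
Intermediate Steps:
j = 23/6 (j = -(-1)*23/6 = -⅙*(-23) = 23/6 ≈ 3.8333)
g(h) = 12 (g(h) = 4 + 8 = 12)
l = 1 (l = 1² = 1)
l - g(j) = 1 - 1*12 = 1 - 12 = -11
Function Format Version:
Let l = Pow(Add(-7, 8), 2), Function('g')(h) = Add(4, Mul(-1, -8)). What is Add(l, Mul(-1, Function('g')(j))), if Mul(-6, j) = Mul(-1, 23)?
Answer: -11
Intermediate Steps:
j = Rational(23, 6) (j = Mul(Rational(-1, 6), Mul(-1, 23)) = Mul(Rational(-1, 6), -23) = Rational(23, 6) ≈ 3.8333)
Function('g')(h) = 12 (Function('g')(h) = Add(4, 8) = 12)
l = 1 (l = Pow(1, 2) = 1)
Add(l, Mul(-1, Function('g')(j))) = Add(1, Mul(-1, 12)) = Add(1, -12) = -11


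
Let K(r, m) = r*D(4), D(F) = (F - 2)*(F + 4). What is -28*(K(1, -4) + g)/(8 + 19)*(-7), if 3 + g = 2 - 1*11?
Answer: 784/27 ≈ 29.037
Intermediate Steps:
D(F) = (-2 + F)*(4 + F)
g = -12 (g = -3 + (2 - 1*11) = -3 + (2 - 11) = -3 - 9 = -12)
K(r, m) = 16*r (K(r, m) = r*(-8 + 4² + 2*4) = r*(-8 + 16 + 8) = r*16 = 16*r)
-28*(K(1, -4) + g)/(8 + 19)*(-7) = -28*(16*1 - 12)/(8 + 19)*(-7) = -28*(16 - 12)/27*(-7) = -112/27*(-7) = 784/27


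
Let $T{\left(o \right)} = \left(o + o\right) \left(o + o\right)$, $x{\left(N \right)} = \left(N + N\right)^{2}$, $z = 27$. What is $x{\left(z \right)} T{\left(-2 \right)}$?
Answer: $46656$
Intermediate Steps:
$x{\left(N \right)} = 4 N^{2}$ ($x{\left(N \right)} = \left(2 N\right)^{2} = 4 N^{2}$)
$T{\left(o \right)} = 4 o^{2}$ ($T{\left(o \right)} = 2 o 2 o = 4 o^{2}$)
$x{\left(z \right)} T{\left(-2 \right)} = 4 \cdot 27^{2} \cdot 4 \left(-2\right)^{2} = 4 \cdot 729 \cdot 4 \cdot 4 = 2916 \cdot 16 = 46656$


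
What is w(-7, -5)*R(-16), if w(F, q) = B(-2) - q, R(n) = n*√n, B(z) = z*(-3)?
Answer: -704*I ≈ -704.0*I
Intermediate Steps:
B(z) = -3*z
R(n) = n^(3/2)
w(F, q) = 6 - q (w(F, q) = -3*(-2) - q = 6 - q)
w(-7, -5)*R(-16) = (6 - 1*(-5))*(-16)^(3/2) = (6 + 5)*(-64*I) = 11*(-64*I) = -704*I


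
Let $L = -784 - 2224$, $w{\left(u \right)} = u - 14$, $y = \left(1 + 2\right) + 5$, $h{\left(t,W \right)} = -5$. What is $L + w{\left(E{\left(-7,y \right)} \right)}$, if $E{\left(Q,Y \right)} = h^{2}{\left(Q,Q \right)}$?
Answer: $-2997$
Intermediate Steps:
$y = 8$ ($y = 3 + 5 = 8$)
$E{\left(Q,Y \right)} = 25$ ($E{\left(Q,Y \right)} = \left(-5\right)^{2} = 25$)
$w{\left(u \right)} = -14 + u$ ($w{\left(u \right)} = u - 14 = -14 + u$)
$L = -3008$
$L + w{\left(E{\left(-7,y \right)} \right)} = -3008 + \left(-14 + 25\right) = -3008 + 11 = -2997$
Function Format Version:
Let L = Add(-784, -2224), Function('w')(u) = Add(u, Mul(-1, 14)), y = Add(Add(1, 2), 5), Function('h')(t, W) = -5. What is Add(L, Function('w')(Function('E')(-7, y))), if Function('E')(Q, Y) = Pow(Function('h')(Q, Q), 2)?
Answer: -2997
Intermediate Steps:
y = 8 (y = Add(3, 5) = 8)
Function('E')(Q, Y) = 25 (Function('E')(Q, Y) = Pow(-5, 2) = 25)
Function('w')(u) = Add(-14, u) (Function('w')(u) = Add(u, -14) = Add(-14, u))
L = -3008
Add(L, Function('w')(Function('E')(-7, y))) = Add(-3008, Add(-14, 25)) = Add(-3008, 11) = -2997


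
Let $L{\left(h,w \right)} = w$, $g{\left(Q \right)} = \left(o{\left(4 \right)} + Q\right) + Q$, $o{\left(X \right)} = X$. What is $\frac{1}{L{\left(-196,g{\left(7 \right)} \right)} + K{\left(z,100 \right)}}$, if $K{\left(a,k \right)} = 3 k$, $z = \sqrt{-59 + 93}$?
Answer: $\frac{1}{318} \approx 0.0031447$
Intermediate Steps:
$z = \sqrt{34} \approx 5.8309$
$g{\left(Q \right)} = 4 + 2 Q$ ($g{\left(Q \right)} = \left(4 + Q\right) + Q = 4 + 2 Q$)
$\frac{1}{L{\left(-196,g{\left(7 \right)} \right)} + K{\left(z,100 \right)}} = \frac{1}{\left(4 + 2 \cdot 7\right) + 3 \cdot 100} = \frac{1}{\left(4 + 14\right) + 300} = \frac{1}{18 + 300} = \frac{1}{318}$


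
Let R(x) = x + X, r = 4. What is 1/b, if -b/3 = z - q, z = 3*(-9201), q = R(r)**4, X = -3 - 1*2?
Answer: 1/82812 ≈ 1.2076e-5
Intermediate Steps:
X = -5 (X = -3 - 2 = -5)
R(x) = -5 + x (R(x) = x - 5 = -5 + x)
q = 1 (q = (-5 + 4)**4 = (-1)**4 = 1)
z = -27603
b = 82812 (b = -3*(-27603 - 1*1) = -3*(-27603 - 1) = -3*(-27604) = 82812)
1/b = 1/82812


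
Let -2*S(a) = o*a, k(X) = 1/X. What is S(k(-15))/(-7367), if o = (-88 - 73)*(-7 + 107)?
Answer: 1610/22101 ≈ 0.072847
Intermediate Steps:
k(X) = 1/X
o = -16100 (o = -161*100 = -16100)
S(a) = 8050*a (S(a) = -(-8050)*a = 8050*a)
S(k(-15))/(-7367) = (8050/(-15))/(-7367) = (8050*(-1/15))*(-1/7367) = -1610/3*(-1/7367) = 1610/22101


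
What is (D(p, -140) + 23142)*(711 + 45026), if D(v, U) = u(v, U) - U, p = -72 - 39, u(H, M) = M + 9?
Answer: 1058857287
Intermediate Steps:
u(H, M) = 9 + M
p = -111
D(v, U) = 9 (D(v, U) = (9 + U) - U = 9)
(D(p, -140) + 23142)*(711 + 45026) = (9 + 23142)*(711 + 45026) = 23151*45737 = 1058857287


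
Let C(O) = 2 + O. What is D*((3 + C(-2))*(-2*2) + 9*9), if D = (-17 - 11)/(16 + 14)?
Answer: -322/5 ≈ -64.400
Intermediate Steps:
D = -14/15 (D = -28/30 = -28*1/30 = -14/15 ≈ -0.93333)
D*((3 + C(-2))*(-2*2) + 9*9) = -14*((3 + (2 - 2))*(-2*2) + 9*9)/15 = -14*((3 + 0)*(-4) + 81)/15 = -14*(3*(-4) + 81)/15 = -14*(-12 + 81)/15 = -14/15*69 = -322/5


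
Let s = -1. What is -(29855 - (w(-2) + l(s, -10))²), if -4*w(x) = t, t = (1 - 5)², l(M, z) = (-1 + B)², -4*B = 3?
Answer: -7642655/256 ≈ -29854.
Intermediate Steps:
B = -¾ (B = -¼*3 = -¾ ≈ -0.75000)
l(M, z) = 49/16 (l(M, z) = (-1 - ¾)² = (-7/4)² = 49/16)
t = 16 (t = (-4)² = 16)
w(x) = -4 (w(x) = -¼*16 = -4)
-(29855 - (w(-2) + l(s, -10))²) = -(29855 - (-4 + 49/16)²) = -(29855 - (-15/16)²) = -(29855 - 1*225/256) = -(29855 - 225/256) = -1*7642655/256 = -7642655/256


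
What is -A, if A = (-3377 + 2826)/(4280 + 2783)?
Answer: 551/7063 ≈ 0.078012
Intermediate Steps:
A = -551/7063 ≈ -0.078012
-A = -1*(-551/7063) = 551/7063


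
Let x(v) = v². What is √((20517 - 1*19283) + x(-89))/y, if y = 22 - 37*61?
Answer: -√9155/2235 ≈ -0.042811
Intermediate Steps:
y = -2235 (y = 22 - 2257 = -2235)
√((20517 - 1*19283) + x(-89))/y = √((20517 - 1*19283) + (-89)²)/(-2235) = √((20517 - 19283) + 7921)*(-1/2235) = √(1234 + 7921)*(-1/2235) = √9155*(-1/2235) = -√9155/2235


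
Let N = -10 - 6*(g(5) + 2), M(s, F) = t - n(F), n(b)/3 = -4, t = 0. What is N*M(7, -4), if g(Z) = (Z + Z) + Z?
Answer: -1344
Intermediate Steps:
g(Z) = 3*Z (g(Z) = 2*Z + Z = 3*Z)
n(b) = -12 (n(b) = 3*(-4) = -12)
M(s, F) = 12 (M(s, F) = 0 - 1*(-12) = 0 + 12 = 12)
N = -112 (N = -10 - 6*(3*5 + 2) = -10 - 6*(15 + 2) = -10 - 6*17 = -10 - 1*102 = -10 - 102 = -112)
N*M(7, -4) = -112*12 = -1344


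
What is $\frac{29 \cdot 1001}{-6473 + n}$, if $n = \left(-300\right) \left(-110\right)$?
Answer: $\frac{29029}{26527} \approx 1.0943$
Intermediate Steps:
$n = 33000$
$\frac{29 \cdot 1001}{-6473 + n} = \frac{29 \cdot 1001}{-6473 + 33000} = \frac{29029}{26527}$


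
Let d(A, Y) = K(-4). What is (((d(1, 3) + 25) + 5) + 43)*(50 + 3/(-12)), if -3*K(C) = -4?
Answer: 44377/12 ≈ 3698.1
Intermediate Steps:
K(C) = 4/3 (K(C) = -1/3*(-4) = 4/3)
d(A, Y) = 4/3
(((d(1, 3) + 25) + 5) + 43)*(50 + 3/(-12)) = (((4/3 + 25) + 5) + 43)*(50 + 3/(-12)) = ((79/3 + 5) + 43)*(50 + 3*(-1/12)) = (94/3 + 43)*(50 - 1/4) = (223/3)*(199/4) = 44377/12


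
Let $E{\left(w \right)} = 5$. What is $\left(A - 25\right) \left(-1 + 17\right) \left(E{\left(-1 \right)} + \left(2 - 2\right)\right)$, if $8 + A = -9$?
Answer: $-3360$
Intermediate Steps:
$A = -17$ ($A = -8 - 9 = -17$)
$\left(A - 25\right) \left(-1 + 17\right) \left(E{\left(-1 \right)} + \left(2 - 2\right)\right) = \left(-17 - 25\right) \left(-1 + 17\right) \left(5 + \left(2 - 2\right)\right) = - 42 \cdot 16 \left(5 + \left(2 - 2\right)\right) = - 42 \cdot 16 \left(5 + 0\right) = - 42 \cdot 16 \cdot 5 = \left(-42\right) 80 = -3360$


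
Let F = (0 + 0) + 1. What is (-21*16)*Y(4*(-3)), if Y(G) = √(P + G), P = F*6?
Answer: -336*I*√6 ≈ -823.03*I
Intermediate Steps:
F = 1 (F = 0 + 1 = 1)
P = 6 (P = 1*6 = 6)
Y(G) = √(6 + G)
(-21*16)*Y(4*(-3)) = (-21*16)*√(6 + 4*(-3)) = -336*√(6 - 12) = -336*I*√6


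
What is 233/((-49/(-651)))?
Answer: 21669/7 ≈ 3095.6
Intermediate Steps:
233/((-49/(-651))) = 233/((-49*(-1/651))) = 233/(7/93) = 233*(93/7) = 21669/7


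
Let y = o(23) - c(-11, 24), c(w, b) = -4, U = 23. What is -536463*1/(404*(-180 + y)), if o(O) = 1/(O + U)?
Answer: 12338649/1635190 ≈ 7.5457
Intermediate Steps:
o(O) = 1/(23 + O) (o(O) = 1/(O + 23) = 1/(23 + O))
y = 185/46 (y = 1/(23 + 23) - 1*(-4) = 1/46 + 4 = 185/46 ≈ 4.0217)
-536463*1/(404*(-180 + y)) = -536463*1/(404*(-180 + 185/46)) = -536463/(404*(-8095/46)) = -536463/(-1635190/23) = -536463*(-23/1635190) = 12338649/1635190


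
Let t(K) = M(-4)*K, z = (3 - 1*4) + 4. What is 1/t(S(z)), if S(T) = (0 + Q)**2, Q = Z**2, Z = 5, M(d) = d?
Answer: -1/2500 ≈ -0.00040000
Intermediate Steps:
z = 3 (z = (3 - 4) + 4 = -1 + 4 = 3)
Q = 25 (Q = 5**2 = 25)
S(T) = 625 (S(T) = (0 + 25)**2 = 25**2 = 625)
t(K) = -4*K
1/t(S(z)) = 1/(-4*625) = 1/(-2500) = -1/2500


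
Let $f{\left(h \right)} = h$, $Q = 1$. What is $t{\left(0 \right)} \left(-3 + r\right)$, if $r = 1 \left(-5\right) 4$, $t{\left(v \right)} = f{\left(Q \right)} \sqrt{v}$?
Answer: $0$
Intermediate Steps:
$t{\left(v \right)} = \sqrt{v}$ ($t{\left(v \right)} = 1 \sqrt{v} = \sqrt{v}$)
$r = -20$ ($r = \left(-5\right) 4 = -20$)
$t{\left(0 \right)} \left(-3 + r\right) = \sqrt{0} \left(-3 - 20\right) = 0 \left(-23\right) = 0$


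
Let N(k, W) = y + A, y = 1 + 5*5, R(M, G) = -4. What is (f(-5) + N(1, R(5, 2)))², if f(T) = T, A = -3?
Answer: 324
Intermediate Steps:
y = 26 (y = 1 + 25 = 26)
N(k, W) = 23 (N(k, W) = 26 - 3 = 23)
(f(-5) + N(1, R(5, 2)))² = (-5 + 23)² = 18² = 324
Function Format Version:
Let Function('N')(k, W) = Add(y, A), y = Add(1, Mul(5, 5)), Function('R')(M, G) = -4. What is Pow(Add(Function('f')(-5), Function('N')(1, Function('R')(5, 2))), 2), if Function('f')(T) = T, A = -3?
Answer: 324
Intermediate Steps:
y = 26 (y = Add(1, 25) = 26)
Function('N')(k, W) = 23 (Function('N')(k, W) = Add(26, -3) = 23)
Pow(Add(Function('f')(-5), Function('N')(1, Function('R')(5, 2))), 2) = Pow(Add(-5, 23), 2) = Pow(18, 2) = 324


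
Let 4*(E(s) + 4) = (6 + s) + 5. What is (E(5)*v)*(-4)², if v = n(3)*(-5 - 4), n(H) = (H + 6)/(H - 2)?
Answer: 0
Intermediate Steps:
n(H) = (6 + H)/(-2 + H)
v = -81 (v = ((6 + 3)/(-2 + 3))*(-5 - 4) = (9/1)*(-9) = (1*9)*(-9) = 9*(-9) = -81)
E(s) = -5/4 + s/4 (E(s) = -4 + ((6 + s) + 5)/4 = -4 + (11 + s)/4 = -4 + (11/4 + s/4) = -5/4 + s/4)
(E(5)*v)*(-4)² = ((-5/4 + (¼)*5)*(-81))*(-4)² = ((-5/4 + 5/4)*(-81))*16 = (0*(-81))*16 = 0*16 = 0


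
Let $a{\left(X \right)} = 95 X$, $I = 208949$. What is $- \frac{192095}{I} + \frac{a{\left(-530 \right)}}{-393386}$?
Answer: $- \frac{32523450760}{41098805657} \approx -0.79135$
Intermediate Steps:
$- \frac{192095}{I} + \frac{a{\left(-530 \right)}}{-393386} = - \frac{192095}{208949} + \frac{95 \left(-530\right)}{-393386} = \left(-192095\right) \frac{1}{208949} - - \frac{25175}{196693} = - \frac{192095}{208949} + \frac{25175}{196693} = - \frac{32523450760}{41098805657}$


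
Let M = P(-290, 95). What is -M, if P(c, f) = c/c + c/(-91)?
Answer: -381/91 ≈ -4.1868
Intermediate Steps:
P(c, f) = 1 - c/91 (P(c, f) = 1 + c*(-1/91) = 1 - c/91)
M = 381/91 (M = 1 - 1/91*(-290) = 1 + 290/91 = 381/91 ≈ 4.1868)
-M = -1*381/91 = -381/91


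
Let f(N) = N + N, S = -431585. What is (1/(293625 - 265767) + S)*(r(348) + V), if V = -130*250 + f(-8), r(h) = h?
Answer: 193379458838036/13929 ≈ 1.3883e+10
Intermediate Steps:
f(N) = 2*N
V = -32516 (V = -130*250 + 2*(-8) = -32500 - 16 = -32516)
(1/(293625 - 265767) + S)*(r(348) + V) = (1/(293625 - 265767) - 431585)*(348 - 32516) = (1/27858 - 431585)*(-32168) = -12023094929/27858*(-32168) = 193379458838036/13929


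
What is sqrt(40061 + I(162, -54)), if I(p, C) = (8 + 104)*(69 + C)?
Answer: sqrt(41741) ≈ 204.31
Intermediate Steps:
I(p, C) = 7728 + 112*C (I(p, C) = 112*(69 + C) = 7728 + 112*C)
sqrt(40061 + I(162, -54)) = sqrt(40061 + (7728 + 112*(-54))) = sqrt(40061 + (7728 - 6048)) = sqrt(40061 + 1680) = sqrt(41741)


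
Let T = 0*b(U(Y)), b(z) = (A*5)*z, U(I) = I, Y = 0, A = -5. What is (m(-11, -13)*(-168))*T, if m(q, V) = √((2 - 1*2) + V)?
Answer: 0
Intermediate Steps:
b(z) = -25*z (b(z) = (-5*5)*z = -25*z)
m(q, V) = √V (m(q, V) = √((2 - 2) + V) = √(0 + V) = √V)
T = 0 (T = 0*(-25*0) = 0*0 = 0)
(m(-11, -13)*(-168))*T = (√(-13)*(-168))*0 = ((I*√13)*(-168))*0 = -168*I*√13*0 = 0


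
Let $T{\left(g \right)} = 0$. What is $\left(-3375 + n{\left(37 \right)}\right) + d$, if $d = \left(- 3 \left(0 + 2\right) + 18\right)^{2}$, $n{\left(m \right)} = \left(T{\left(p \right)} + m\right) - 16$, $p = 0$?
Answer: $-3210$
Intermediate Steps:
$n{\left(m \right)} = -16 + m$ ($n{\left(m \right)} = \left(0 + m\right) - 16 = m - 16 = -16 + m$)
$d = 144$ ($d = \left(\left(-3\right) 2 + 18\right)^{2} = \left(-6 + 18\right)^{2} = 12^{2} = 144$)
$\left(-3375 + n{\left(37 \right)}\right) + d = \left(-3375 + \left(-16 + 37\right)\right) + 144 = \left(-3375 + 21\right) + 144 = -3354 + 144 = -3210$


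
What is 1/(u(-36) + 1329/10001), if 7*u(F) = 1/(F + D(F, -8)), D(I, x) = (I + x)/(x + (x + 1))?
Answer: 34723472/4464273 ≈ 7.7781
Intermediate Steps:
D(I, x) = (I + x)/(1 + 2*x) (D(I, x) = (I + x)/(x + (1 + x)) = (I + x)/(1 + 2*x))
u(F) = 1/(7*(8/15 + 14*F/15)) (u(F) = 1/(7*(F + (F - 8)/(1 + 2*(-8)))) = 1/(7*(F + (-8 + F)/(1 - 16))) = 1/(7*(F + (-8 + F)/(-15))) = 1/(7*(F - (-8 + F)/15)) = 1/(7*(F + (8/15 - F/15))) = 1/(7*(8/15 + 14*F/15)))
1/(u(-36) + 1329/10001) = 1/(15/(14*(4 + 7*(-36))) + 1329/10001) = 1/(15/(14*(4 - 252)) + 1329*(1/10001)) = 1/((15/14)/(-248) + 1329/10001) = 1/((15/14)*(-1/248) + 1329/10001) = 1/(-15/3472 + 1329/10001) = 1/(4464273/34723472) = 34723472/4464273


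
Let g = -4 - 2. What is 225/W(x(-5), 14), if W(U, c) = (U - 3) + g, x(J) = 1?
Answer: -225/8 ≈ -28.125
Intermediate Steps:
g = -6
W(U, c) = -9 + U (W(U, c) = (U - 3) - 6 = (-3 + U) - 6 = -9 + U)
225/W(x(-5), 14) = 225/(-9 + 1) = 225/(-8) = 225*(-⅛) = -225/8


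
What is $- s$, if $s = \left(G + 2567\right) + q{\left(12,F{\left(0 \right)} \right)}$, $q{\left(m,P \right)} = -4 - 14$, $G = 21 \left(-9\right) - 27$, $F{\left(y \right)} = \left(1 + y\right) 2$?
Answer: $-2333$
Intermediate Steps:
$F{\left(y \right)} = 2 + 2 y$
$G = -216$ ($G = -189 - 27 = -216$)
$q{\left(m,P \right)} = -18$
$s = 2333$ ($s = \left(-216 + 2567\right) - 18 = 2351 - 18 = 2333$)
$- s = \left(-1\right) 2333 = -2333$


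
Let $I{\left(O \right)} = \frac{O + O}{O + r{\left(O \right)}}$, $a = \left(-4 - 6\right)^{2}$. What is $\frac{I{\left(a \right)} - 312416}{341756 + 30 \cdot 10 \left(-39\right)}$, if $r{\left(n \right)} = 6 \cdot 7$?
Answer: $- \frac{5545359}{5858494} \approx -0.94655$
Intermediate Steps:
$r{\left(n \right)} = 42$
$a = 100$ ($a = \left(-10\right)^{2} = 100$)
$I{\left(O \right)} = \frac{2 O}{42 + O}$ ($I{\left(O \right)} = \frac{O + O}{O + 42} = \frac{2 O}{42 + O}$)
$\frac{I{\left(a \right)} - 312416}{341756 + 30 \cdot 10 \left(-39\right)} = \frac{2 \cdot 100 \frac{1}{42 + 100} - 312416}{341756 + 30 \cdot 10 \left(-39\right)} = \frac{2 \cdot 100 \cdot \frac{1}{142} - 312416}{341756 + 300 \left(-39\right)} = \frac{2 \cdot 100 \cdot \frac{1}{142} - 312416}{341756 - 11700} = \frac{\frac{100}{71} - 312416}{330056} = \left(- \frac{22181436}{71}\right) \frac{1}{330056} = - \frac{5545359}{5858494}$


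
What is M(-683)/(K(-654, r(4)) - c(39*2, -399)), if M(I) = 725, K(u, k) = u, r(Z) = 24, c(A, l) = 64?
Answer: -725/718 ≈ -1.0097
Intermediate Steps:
M(-683)/(K(-654, r(4)) - c(39*2, -399)) = 725/(-654 - 1*64) = 725/(-654 - 64) = 725/(-718) = 725*(-1/718) = -725/718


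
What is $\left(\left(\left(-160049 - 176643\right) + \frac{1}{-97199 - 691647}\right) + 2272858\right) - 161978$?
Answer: $\frac{1399561107047}{788846} \approx 1.7742 \cdot 10^{6}$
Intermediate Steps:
$\left(\left(\left(-160049 - 176643\right) + \frac{1}{-97199 - 691647}\right) + 2272858\right) - 161978 = \left(\left(-336692 + \frac{1}{-788846}\right) + 2272858\right) + \left(-347361 + 185383\right) = \left(\left(-336692 - \frac{1}{788846}\right) + 2272858\right) - 161978 = \left(- \frac{265598137433}{788846} + 2272858\right) - 161978 = \frac{1527336804435}{788846} - 161978 = \frac{1399561107047}{788846}$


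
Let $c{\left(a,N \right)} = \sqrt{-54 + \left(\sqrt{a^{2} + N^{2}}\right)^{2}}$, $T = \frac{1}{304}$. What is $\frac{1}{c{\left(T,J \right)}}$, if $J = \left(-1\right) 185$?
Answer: $\frac{304 \sqrt{3157947137}}{3157947137} \approx 0.0054097$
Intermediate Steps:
$T = \frac{1}{304} \approx 0.0032895$
$J = -185$
$c{\left(a,N \right)} = \sqrt{-54 + N^{2} + a^{2}}$ ($c{\left(a,N \right)} = \sqrt{-54 + \left(\sqrt{N^{2} + a^{2}}\right)^{2}} = \sqrt{-54 + \left(N^{2} + a^{2}\right)} = \sqrt{-54 + N^{2} + a^{2}}$)
$\frac{1}{c{\left(T,J \right)}} = \frac{1}{\sqrt{-54 + \left(-185\right)^{2} + \left(\frac{1}{304}\right)^{2}}} = \frac{1}{\sqrt{-54 + 34225 + \frac{1}{92416}}} = \frac{1}{\sqrt{\frac{3157947137}{92416}}} = \frac{1}{\frac{1}{304} \sqrt{3157947137}} = \frac{304 \sqrt{3157947137}}{3157947137}$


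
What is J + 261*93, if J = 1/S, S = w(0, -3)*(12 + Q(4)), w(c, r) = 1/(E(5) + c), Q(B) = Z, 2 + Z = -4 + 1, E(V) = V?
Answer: 169916/7 ≈ 24274.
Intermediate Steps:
Z = -5 (Z = -2 + (-4 + 1) = -2 - 3 = -5)
Q(B) = -5
w(c, r) = 1/(5 + c)
S = 7/5 (S = (12 - 5)/(5 + 0) = 7/5 ≈ 1.4000)
J = 5/7 (J = 1/(7/5) = 5/7 ≈ 0.71429)
J + 261*93 = 5/7 + 261*93 = 5/7 + 24273 = 169916/7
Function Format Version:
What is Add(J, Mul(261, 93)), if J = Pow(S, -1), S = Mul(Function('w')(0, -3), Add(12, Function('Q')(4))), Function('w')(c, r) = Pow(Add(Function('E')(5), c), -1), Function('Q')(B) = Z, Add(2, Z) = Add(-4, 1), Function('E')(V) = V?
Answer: Rational(169916, 7) ≈ 24274.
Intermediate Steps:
Z = -5 (Z = Add(-2, Add(-4, 1)) = Add(-2, -3) = -5)
Function('Q')(B) = -5
Function('w')(c, r) = Pow(Add(5, c), -1)
S = Rational(7, 5) (S = Mul(Pow(Add(5, 0), -1), Add(12, -5)) = Mul(Pow(5, -1), 7) = Mul(Rational(1, 5), 7) = Rational(7, 5) ≈ 1.4000)
J = Rational(5, 7) (J = Pow(Rational(7, 5), -1) = Rational(5, 7) ≈ 0.71429)
Add(J, Mul(261, 93)) = Add(Rational(5, 7), Mul(261, 93)) = Add(Rational(5, 7), 24273) = Rational(169916, 7)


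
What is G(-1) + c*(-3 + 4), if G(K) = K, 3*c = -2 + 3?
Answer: -⅔ ≈ -0.66667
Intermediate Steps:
c = ⅓ (c = (-2 + 3)/3 = (⅓)*1 = ⅓ ≈ 0.33333)
G(-1) + c*(-3 + 4) = -1 + (-3 + 4)/3 = -1 + (⅓)*1 = -1 + ⅓ = -⅔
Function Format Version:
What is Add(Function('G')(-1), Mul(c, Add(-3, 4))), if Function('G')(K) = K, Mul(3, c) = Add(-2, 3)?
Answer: Rational(-2, 3) ≈ -0.66667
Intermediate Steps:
c = Rational(1, 3) (c = Mul(Rational(1, 3), Add(-2, 3)) = Mul(Rational(1, 3), 1) = Rational(1, 3) ≈ 0.33333)
Add(Function('G')(-1), Mul(c, Add(-3, 4))) = Add(-1, Mul(Rational(1, 3), Add(-3, 4))) = Add(-1, Mul(Rational(1, 3), 1)) = Add(-1, Rational(1, 3)) = Rational(-2, 3)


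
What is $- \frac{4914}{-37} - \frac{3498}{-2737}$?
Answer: $\frac{13579044}{101269} \approx 134.09$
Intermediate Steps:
$- \frac{4914}{-37} - \frac{3498}{-2737} = \left(-4914\right) \left(- \frac{1}{37}\right) - - \frac{3498}{2737} = \frac{4914}{37} + \frac{3498}{2737} = \frac{13579044}{101269}$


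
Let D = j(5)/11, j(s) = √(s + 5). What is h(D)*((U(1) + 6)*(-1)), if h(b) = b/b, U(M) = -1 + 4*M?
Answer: -9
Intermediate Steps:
j(s) = √(5 + s)
D = √10/11 (D = √(5 + 5)/11 = √10*(1/11) = √10/11 ≈ 0.28748)
h(b) = 1
h(D)*((U(1) + 6)*(-1)) = 1*(((-1 + 4*1) + 6)*(-1)) = 1*(((-1 + 4) + 6)*(-1)) = 1*((3 + 6)*(-1)) = 1*(9*(-1)) = 1*(-9) = -9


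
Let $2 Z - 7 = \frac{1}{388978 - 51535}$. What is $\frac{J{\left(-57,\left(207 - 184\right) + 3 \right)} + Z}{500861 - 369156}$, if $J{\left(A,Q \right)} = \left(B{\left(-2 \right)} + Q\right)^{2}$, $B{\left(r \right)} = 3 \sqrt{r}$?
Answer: $\frac{44643709}{8888586063} + \frac{156 i \sqrt{2}}{131705} \approx 0.0050226 + 0.0016751 i$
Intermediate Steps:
$Z = \frac{1181051}{337443}$ ($Z = \frac{7}{2} + \frac{1}{2 \left(388978 - 51535\right)} = \frac{7}{2} + \frac{1}{2 \cdot 337443} = \frac{7}{2} + \frac{1}{2} \cdot \frac{1}{337443} = \frac{7}{2} + \frac{1}{674886} = \frac{1181051}{337443} \approx 3.5$)
$J{\left(A,Q \right)} = \left(Q + 3 i \sqrt{2}\right)^{2}$ ($J{\left(A,Q \right)} = \left(3 \sqrt{-2} + Q\right)^{2} = \left(3 i \sqrt{2} + Q\right)^{2} = \left(Q + 3 i \sqrt{2}\right)^{2}$)
$\frac{J{\left(-57,\left(207 - 184\right) + 3 \right)} + Z}{500861 - 369156} = \frac{\left(\left(\left(207 - 184\right) + 3\right) + 3 i \sqrt{2}\right)^{2} + \frac{1181051}{337443}}{500861 - 369156} = \frac{\left(\left(23 + 3\right) + 3 i \sqrt{2}\right)^{2} + \frac{1181051}{337443}}{131705} = \left(\left(26 + 3 i \sqrt{2}\right)^{2} + \frac{1181051}{337443}\right) \frac{1}{131705} = \left(\frac{1181051}{337443} + \left(26 + 3 i \sqrt{2}\right)^{2}\right) \frac{1}{131705} = \frac{1181051}{44442930315} + \frac{\left(26 + 3 i \sqrt{2}\right)^{2}}{131705}$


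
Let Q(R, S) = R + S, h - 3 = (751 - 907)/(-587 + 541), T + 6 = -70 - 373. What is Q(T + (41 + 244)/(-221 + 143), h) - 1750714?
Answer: -1047193837/598 ≈ -1.7512e+6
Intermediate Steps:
T = -449 (T = -6 + (-70 - 373) = -6 - 443 = -449)
h = 147/23 (h = 3 + (751 - 907)/(-587 + 541) = 3 - 156/(-46) = 3 - 156*(-1/46) = 3 + 78/23 = 147/23 ≈ 6.3913)
Q(T + (41 + 244)/(-221 + 143), h) - 1750714 = ((-449 + (41 + 244)/(-221 + 143)) + 147/23) - 1750714 = ((-449 + 285/(-78)) + 147/23) - 1750714 = ((-449 + 285*(-1/78)) + 147/23) - 1750714 = ((-449 - 95/26) + 147/23) - 1750714 = (-11769/26 + 147/23) - 1750714 = -266865/598 - 1750714 = -1047193837/598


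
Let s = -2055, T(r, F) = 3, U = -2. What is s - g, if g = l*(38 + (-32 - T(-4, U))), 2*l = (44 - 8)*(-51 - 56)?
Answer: 3723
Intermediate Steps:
l = -1926 (l = ((44 - 8)*(-51 - 56))/2 = (36*(-107))/2 = (1/2)*(-3852) = -1926)
g = -5778 (g = -1926*(38 + (-32 - 1*3)) = -1926*(38 + (-32 - 3)) = -1926*(38 - 35) = -1926*3 = -5778)
s - g = -2055 - 1*(-5778) = -2055 + 5778 = 3723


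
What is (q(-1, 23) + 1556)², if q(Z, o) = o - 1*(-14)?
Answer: 2537649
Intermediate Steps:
q(Z, o) = 14 + o (q(Z, o) = o + 14 = 14 + o)
(q(-1, 23) + 1556)² = ((14 + 23) + 1556)² = (37 + 1556)² = 1593² = 2537649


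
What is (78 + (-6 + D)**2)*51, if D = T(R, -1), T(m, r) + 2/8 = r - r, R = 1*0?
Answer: 95523/16 ≈ 5970.2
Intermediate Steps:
R = 0
T(m, r) = -1/4 (T(m, r) = -1/4 + (r - r) = -1/4 + 0 = -1/4)
D = -1/4 ≈ -0.25000
(78 + (-6 + D)**2)*51 = (78 + (-6 - 1/4)**2)*51 = (78 + (-25/4)**2)*51 = (78 + 625/16)*51 = (1873/16)*51 = 95523/16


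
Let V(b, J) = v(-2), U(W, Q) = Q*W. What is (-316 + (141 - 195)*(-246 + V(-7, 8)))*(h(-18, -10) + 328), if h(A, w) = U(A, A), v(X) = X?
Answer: 8525552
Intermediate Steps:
h(A, w) = A² (h(A, w) = A*A = A²)
V(b, J) = -2
(-316 + (141 - 195)*(-246 + V(-7, 8)))*(h(-18, -10) + 328) = (-316 + (141 - 195)*(-246 - 2))*((-18)² + 328) = (-316 - 54*(-248))*(324 + 328) = (-316 + 13392)*652 = 13076*652 = 8525552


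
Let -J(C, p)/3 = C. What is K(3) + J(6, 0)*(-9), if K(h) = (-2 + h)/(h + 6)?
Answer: 1459/9 ≈ 162.11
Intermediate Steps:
J(C, p) = -3*C
K(h) = (-2 + h)/(6 + h)
K(3) + J(6, 0)*(-9) = (-2 + 3)/(6 + 3) - 3*6*(-9) = 1/9 - 18*(-9) = (⅑)*1 + 162 = ⅑ + 162 = 1459/9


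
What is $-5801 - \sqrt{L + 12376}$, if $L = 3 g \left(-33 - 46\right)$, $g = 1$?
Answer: $-5801 - \sqrt{12139} \approx -5911.2$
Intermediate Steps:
$L = -237$ ($L = 3 \cdot 1 \left(-33 - 46\right) = 3 \left(-79\right) = -237$)
$-5801 - \sqrt{L + 12376} = -5801 - \sqrt{-237 + 12376} = -5801 - \sqrt{12139}$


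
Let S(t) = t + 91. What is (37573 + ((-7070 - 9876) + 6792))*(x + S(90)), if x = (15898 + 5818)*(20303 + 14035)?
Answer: 20445914778191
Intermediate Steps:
S(t) = 91 + t
x = 745684008 (x = 21716*34338 = 745684008)
(37573 + ((-7070 - 9876) + 6792))*(x + S(90)) = (37573 + ((-7070 - 9876) + 6792))*(745684008 + (91 + 90)) = (37573 + (-16946 + 6792))*(745684008 + 181) = (37573 - 10154)*745684189 = 27419*745684189 = 20445914778191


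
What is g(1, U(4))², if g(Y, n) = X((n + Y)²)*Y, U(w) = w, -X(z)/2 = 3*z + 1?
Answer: 23104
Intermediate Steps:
X(z) = -2 - 6*z (X(z) = -2*(3*z + 1) = -2*(1 + 3*z) = -2 - 6*z)
g(Y, n) = Y*(-2 - 6*(Y + n)²) (g(Y, n) = (-2 - 6*(n + Y)²)*Y = (-2 - 6*(Y + n)²)*Y = Y*(-2 - 6*(Y + n)²))
g(1, U(4))² = (-2*1*(1 + 3*(1 + 4)²))² = (-2*1*(1 + 3*5²))² = (-2*1*(1 + 3*25))² = (-2*1*(1 + 75))² = (-2*1*76)² = (-152)² = 23104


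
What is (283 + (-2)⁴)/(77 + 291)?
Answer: 13/16 ≈ 0.81250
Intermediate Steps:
(283 + (-2)⁴)/(77 + 291) = (283 + 16)/368 = 299*(1/368) = 13/16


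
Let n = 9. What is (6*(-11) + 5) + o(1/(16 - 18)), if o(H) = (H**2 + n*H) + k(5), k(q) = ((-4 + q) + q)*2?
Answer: -213/4 ≈ -53.250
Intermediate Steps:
k(q) = -8 + 4*q (k(q) = (-4 + 2*q)*2 = -8 + 4*q)
o(H) = 12 + H**2 + 9*H (o(H) = (H**2 + 9*H) + (-8 + 4*5) = (H**2 + 9*H) + (-8 + 20) = (H**2 + 9*H) + 12 = 12 + H**2 + 9*H)
(6*(-11) + 5) + o(1/(16 - 18)) = (6*(-11) + 5) + (12 + (1/(16 - 18))**2 + 9/(16 - 18)) = (-66 + 5) + (12 + (1/(-2))**2 + 9/(-2)) = -61 + (12 + (-1/2)**2 + 9*(-1/2)) = -61 + (12 + 1/4 - 9/2) = -61 + 31/4 = -213/4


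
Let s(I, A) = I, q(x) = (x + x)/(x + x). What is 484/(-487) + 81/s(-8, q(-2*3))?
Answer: -43319/3896 ≈ -11.119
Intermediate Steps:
q(x) = 1 (q(x) = (2*x)/((2*x)) = (2*x)*(1/(2*x)) = 1)
484/(-487) + 81/s(-8, q(-2*3)) = 484/(-487) + 81/(-8) = 484*(-1/487) + 81*(-⅛) = -484/487 - 81/8 = -43319/3896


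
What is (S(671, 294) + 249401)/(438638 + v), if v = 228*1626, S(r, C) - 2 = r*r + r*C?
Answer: 448459/404683 ≈ 1.1082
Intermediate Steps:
S(r, C) = 2 + r**2 + C*r (S(r, C) = 2 + (r*r + r*C) = 2 + (r**2 + C*r) = 2 + r**2 + C*r)
v = 370728
(S(671, 294) + 249401)/(438638 + v) = ((2 + 671**2 + 294*671) + 249401)/(438638 + 370728) = ((2 + 450241 + 197274) + 249401)/809366 = (647517 + 249401)*(1/809366) = 896918*(1/809366) = 448459/404683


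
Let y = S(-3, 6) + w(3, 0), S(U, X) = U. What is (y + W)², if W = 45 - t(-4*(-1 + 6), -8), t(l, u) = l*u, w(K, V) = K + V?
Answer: 13225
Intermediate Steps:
W = -115 (W = 45 - (-4*(-1 + 6))*(-8) = 45 - (-4*5)*(-8) = 45 - (-20)*(-8) = 45 - 1*160 = 45 - 160 = -115)
y = 0 (y = -3 + (3 + 0) = -3 + 3 = 0)
(y + W)² = (0 - 115)² = (-115)² = 13225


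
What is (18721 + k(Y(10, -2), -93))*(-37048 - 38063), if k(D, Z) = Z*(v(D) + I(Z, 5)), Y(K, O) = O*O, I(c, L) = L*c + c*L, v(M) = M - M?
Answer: -7902503421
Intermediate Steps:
v(M) = 0
I(c, L) = 2*L*c (I(c, L) = L*c + L*c = 2*L*c)
Y(K, O) = O²
k(D, Z) = 10*Z² (k(D, Z) = Z*(0 + 2*5*Z) = Z*(0 + 10*Z) = Z*(10*Z) = 10*Z²)
(18721 + k(Y(10, -2), -93))*(-37048 - 38063) = (18721 + 10*(-93)²)*(-37048 - 38063) = (18721 + 10*8649)*(-75111) = (18721 + 86490)*(-75111) = 105211*(-75111) = -7902503421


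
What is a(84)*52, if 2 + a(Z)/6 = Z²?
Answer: 2200848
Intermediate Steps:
a(Z) = -12 + 6*Z²
a(84)*52 = (-12 + 6*84²)*52 = (-12 + 6*7056)*52 = (-12 + 42336)*52 = 42324*52 = 2200848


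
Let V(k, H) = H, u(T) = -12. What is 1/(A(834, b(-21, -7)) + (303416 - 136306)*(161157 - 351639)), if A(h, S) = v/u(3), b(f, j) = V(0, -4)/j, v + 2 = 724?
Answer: -6/190988682481 ≈ -3.1415e-11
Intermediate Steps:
v = 722 (v = -2 + 724 = 722)
b(f, j) = -4/j
A(h, S) = -361/6 (A(h, S) = 722/(-12) = 722*(-1/12) = -361/6)
1/(A(834, b(-21, -7)) + (303416 - 136306)*(161157 - 351639)) = 1/(-361/6 + (303416 - 136306)*(161157 - 351639)) = 1/(-361/6 + 167110*(-190482)) = 1/(-361/6 - 31831447020) = 1/(-190988682481/6) = -6/190988682481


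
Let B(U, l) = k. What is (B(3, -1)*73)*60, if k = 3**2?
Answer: 39420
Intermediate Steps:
k = 9
B(U, l) = 9
(B(3, -1)*73)*60 = (9*73)*60 = 657*60 = 39420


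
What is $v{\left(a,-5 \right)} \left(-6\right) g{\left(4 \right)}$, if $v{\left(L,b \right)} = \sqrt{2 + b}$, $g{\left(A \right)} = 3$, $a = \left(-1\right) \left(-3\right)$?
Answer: $- 18 i \sqrt{3} \approx - 31.177 i$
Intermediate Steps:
$a = 3$
$v{\left(a,-5 \right)} \left(-6\right) g{\left(4 \right)} = \sqrt{2 - 5} \left(-6\right) 3 = \sqrt{-3} \left(-6\right) 3 = i \sqrt{3} \left(-6\right) 3 = - 6 i \sqrt{3} \cdot 3 = - 18 i \sqrt{3}$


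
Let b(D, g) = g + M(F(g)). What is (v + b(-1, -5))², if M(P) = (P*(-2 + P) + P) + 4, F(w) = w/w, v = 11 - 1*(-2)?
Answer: 144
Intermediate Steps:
v = 13 (v = 11 + 2 = 13)
F(w) = 1
M(P) = 4 + P + P*(-2 + P) (M(P) = (P + P*(-2 + P)) + 4 = 4 + P + P*(-2 + P))
b(D, g) = 4 + g (b(D, g) = g + (4 + 1² - 1*1) = g + (4 + 1 - 1) = g + 4 = 4 + g)
(v + b(-1, -5))² = (13 + (4 - 5))² = (13 - 1)² = 12² = 144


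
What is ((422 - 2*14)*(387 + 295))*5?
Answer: 1343540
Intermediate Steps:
((422 - 2*14)*(387 + 295))*5 = ((422 - 28)*682)*5 = (394*682)*5 = 268708*5 = 1343540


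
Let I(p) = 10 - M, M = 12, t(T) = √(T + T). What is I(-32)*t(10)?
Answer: -4*√5 ≈ -8.9443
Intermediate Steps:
t(T) = √2*√T (t(T) = √(2*T) = √2*√T)
I(p) = -2 (I(p) = 10 - 1*12 = 10 - 12 = -2)
I(-32)*t(10) = -2*√2*√10 = -4*√5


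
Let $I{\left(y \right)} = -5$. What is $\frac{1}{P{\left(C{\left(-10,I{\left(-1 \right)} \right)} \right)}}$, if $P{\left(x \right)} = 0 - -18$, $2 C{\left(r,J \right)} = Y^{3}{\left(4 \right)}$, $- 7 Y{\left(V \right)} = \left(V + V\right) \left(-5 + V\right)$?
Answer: $\frac{1}{18} \approx 0.055556$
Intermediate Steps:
$Y{\left(V \right)} = - \frac{2 V \left(-5 + V\right)}{7}$ ($Y{\left(V \right)} = - \frac{\left(V + V\right) \left(-5 + V\right)}{7} = - \frac{2 V \left(-5 + V\right)}{7}$)
$C{\left(r,J \right)} = \frac{256}{343}$ ($C{\left(r,J \right)} = \frac{\left(\frac{2}{7} \cdot 4 \left(5 - 4\right)\right)^{3}}{2} = \frac{\left(\frac{2}{7} \cdot 4 \cdot 1\right)^{3}}{2} = \frac{\left(\frac{8}{7}\right)^{3}}{2} = \frac{1}{2} \cdot \frac{512}{343} = \frac{256}{343}$)
$P{\left(x \right)} = 18$ ($P{\left(x \right)} = 0 + 18 = 18$)
$\frac{1}{P{\left(C{\left(-10,I{\left(-1 \right)} \right)} \right)}} = \frac{1}{18}$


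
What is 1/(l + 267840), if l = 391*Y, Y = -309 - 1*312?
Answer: 1/25029 ≈ 3.9954e-5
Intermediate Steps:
Y = -621 (Y = -309 - 312 = -621)
l = -242811 (l = 391*(-621) = -242811)
1/(l + 267840) = 1/(-242811 + 267840) = 1/25029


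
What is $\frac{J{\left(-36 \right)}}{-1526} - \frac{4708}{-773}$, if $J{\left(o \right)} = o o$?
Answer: $\frac{3091300}{589799} \approx 5.2413$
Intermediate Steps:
$J{\left(o \right)} = o^{2}$
$\frac{J{\left(-36 \right)}}{-1526} - \frac{4708}{-773} = \frac{\left(-36\right)^{2}}{-1526} - \frac{4708}{-773} = 1296 \left(- \frac{1}{1526}\right) - - \frac{4708}{773} = - \frac{648}{763} + \frac{4708}{773} = \frac{3091300}{589799}$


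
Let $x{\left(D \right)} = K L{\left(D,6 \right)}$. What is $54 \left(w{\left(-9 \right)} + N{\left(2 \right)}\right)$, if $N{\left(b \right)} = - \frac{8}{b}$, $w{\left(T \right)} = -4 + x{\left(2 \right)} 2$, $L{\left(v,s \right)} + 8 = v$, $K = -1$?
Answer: $216$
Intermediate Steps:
$L{\left(v,s \right)} = -8 + v$
$x{\left(D \right)} = 8 - D$ ($x{\left(D \right)} = - (-8 + D) = 8 - D$)
$w{\left(T \right)} = 8$ ($w{\left(T \right)} = -4 + \left(8 - 2\right) 2 = -4 + 6 \cdot 2 = -4 + 12 = 8$)
$54 \left(w{\left(-9 \right)} + N{\left(2 \right)}\right) = 54 \left(8 - \frac{8}{2}\right) = 54 \left(8 - 4\right) = 54 \cdot 4 = 216$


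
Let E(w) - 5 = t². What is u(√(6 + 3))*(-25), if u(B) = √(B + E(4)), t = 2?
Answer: -50*√3 ≈ -86.603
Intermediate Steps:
E(w) = 9 (E(w) = 5 + 2² = 5 + 4 = 9)
u(B) = √(9 + B) (u(B) = √(B + 9) = √(9 + B))
u(√(6 + 3))*(-25) = √(9 + √(6 + 3))*(-25) = √(9 + √9)*(-25) = √(9 + 3)*(-25) = √12*(-25) = (2*√3)*(-25) = -50*√3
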